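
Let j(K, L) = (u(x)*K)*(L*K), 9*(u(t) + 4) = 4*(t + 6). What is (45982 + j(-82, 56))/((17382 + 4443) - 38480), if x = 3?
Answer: -45982/16655 ≈ -2.7609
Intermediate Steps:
u(t) = -4/3 + 4*t/9 (u(t) = -4 + (4*(t + 6))/9 = -4 + (4*(6 + t))/9 = -4 + (24 + 4*t)/9 = -4 + (8/3 + 4*t/9) = -4/3 + 4*t/9)
j(K, L) = 0 (j(K, L) = ((-4/3 + (4/9)*3)*K)*(L*K) = ((-4/3 + 4/3)*K)*(K*L) = (0*K)*(K*L) = 0*(K*L) = 0)
(45982 + j(-82, 56))/((17382 + 4443) - 38480) = (45982 + 0)/((17382 + 4443) - 38480) = 45982/(21825 - 38480) = 45982/(-16655) = 45982*(-1/16655) = -45982/16655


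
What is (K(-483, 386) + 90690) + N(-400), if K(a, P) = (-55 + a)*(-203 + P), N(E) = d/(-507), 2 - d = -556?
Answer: -1312302/169 ≈ -7765.1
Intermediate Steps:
d = 558 (d = 2 - 1*(-556) = 2 + 556 = 558)
N(E) = -186/169 (N(E) = 558/(-507) = 558*(-1/507) = -186/169)
K(a, P) = (-203 + P)*(-55 + a)
(K(-483, 386) + 90690) + N(-400) = ((11165 - 203*(-483) - 55*386 + 386*(-483)) + 90690) - 186/169 = ((11165 + 98049 - 21230 - 186438) + 90690) - 186/169 = (-98454 + 90690) - 186/169 = -7764 - 186/169 = -1312302/169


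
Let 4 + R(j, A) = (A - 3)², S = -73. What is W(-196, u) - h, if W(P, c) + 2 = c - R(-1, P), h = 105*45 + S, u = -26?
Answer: -44277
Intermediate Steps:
R(j, A) = -4 + (-3 + A)² (R(j, A) = -4 + (A - 3)² = -4 + (-3 + A)²)
h = 4652 (h = 105*45 - 73 = 4725 - 73 = 4652)
W(P, c) = 2 + c - (-3 + P)² (W(P, c) = -2 + (c - (-4 + (-3 + P)²)) = -2 + (c + (4 - (-3 + P)²)) = -2 + (4 + c - (-3 + P)²) = 2 + c - (-3 + P)²)
W(-196, u) - h = (2 - 26 - (-3 - 196)²) - 1*4652 = (2 - 26 - 1*(-199)²) - 4652 = (2 - 26 - 1*39601) - 4652 = (2 - 26 - 39601) - 4652 = -39625 - 4652 = -44277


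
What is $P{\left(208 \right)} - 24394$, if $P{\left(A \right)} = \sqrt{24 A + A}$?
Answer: $-24394 + 20 \sqrt{13} \approx -24322.0$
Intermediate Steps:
$P{\left(A \right)} = 5 \sqrt{A}$ ($P{\left(A \right)} = \sqrt{25 A} = 5 \sqrt{A}$)
$P{\left(208 \right)} - 24394 = 5 \sqrt{208} - 24394 = 5 \cdot 4 \sqrt{13} - 24394 = 20 \sqrt{13} - 24394 = -24394 + 20 \sqrt{13}$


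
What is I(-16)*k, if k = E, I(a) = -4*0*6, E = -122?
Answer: 0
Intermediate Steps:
I(a) = 0 (I(a) = 0*6 = 0)
k = -122
I(-16)*k = 0*(-122) = 0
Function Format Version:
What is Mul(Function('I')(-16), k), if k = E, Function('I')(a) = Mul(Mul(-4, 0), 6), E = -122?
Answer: 0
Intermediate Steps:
Function('I')(a) = 0 (Function('I')(a) = Mul(0, 6) = 0)
k = -122
Mul(Function('I')(-16), k) = Mul(0, -122) = 0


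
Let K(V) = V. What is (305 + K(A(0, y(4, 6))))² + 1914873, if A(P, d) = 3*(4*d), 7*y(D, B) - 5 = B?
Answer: 98968066/49 ≈ 2.0198e+6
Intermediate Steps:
y(D, B) = 5/7 + B/7
A(P, d) = 12*d
(305 + K(A(0, y(4, 6))))² + 1914873 = (305 + 12*(5/7 + (⅐)*6))² + 1914873 = (305 + 12*(5/7 + 6/7))² + 1914873 = (305 + 12*(11/7))² + 1914873 = (305 + 132/7)² + 1914873 = (2267/7)² + 1914873 = 5139289/49 + 1914873 = 98968066/49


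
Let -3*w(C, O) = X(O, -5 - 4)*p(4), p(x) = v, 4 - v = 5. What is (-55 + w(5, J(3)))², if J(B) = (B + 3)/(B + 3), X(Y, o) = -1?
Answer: 27556/9 ≈ 3061.8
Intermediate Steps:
v = -1 (v = 4 - 1*5 = 4 - 5 = -1)
p(x) = -1
J(B) = 1 (J(B) = (3 + B)/(3 + B) = 1)
w(C, O) = -⅓ (w(C, O) = -(-1)*(-1)/3 = -⅓*1 = -⅓)
(-55 + w(5, J(3)))² = (-55 - ⅓)² = (-166/3)² = 27556/9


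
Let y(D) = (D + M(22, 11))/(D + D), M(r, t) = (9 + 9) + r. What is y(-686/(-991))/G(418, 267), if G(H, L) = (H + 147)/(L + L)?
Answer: 5383521/193795 ≈ 27.779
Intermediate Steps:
M(r, t) = 18 + r
G(H, L) = (147 + H)/(2*L) (G(H, L) = (147 + H)/((2*L)) = (147 + H)*(1/(2*L)) = (147 + H)/(2*L))
y(D) = (40 + D)/(2*D) (y(D) = (D + (18 + 22))/(D + D) = (D + 40)/((2*D)) = (40 + D)*(1/(2*D)) = (40 + D)/(2*D))
y(-686/(-991))/G(418, 267) = ((40 - 686/(-991))/(2*((-686/(-991)))))/(((1/2)*(147 + 418)/267)) = ((40 - 686*(-1/991))/(2*((-686*(-1/991)))))/(((1/2)*(1/267)*565)) = ((40 + 686/991)/(2*(686/991)))/(565/534) = ((1/2)*(991/686)*(40326/991))*(534/565) = (20163/686)*(534/565) = 5383521/193795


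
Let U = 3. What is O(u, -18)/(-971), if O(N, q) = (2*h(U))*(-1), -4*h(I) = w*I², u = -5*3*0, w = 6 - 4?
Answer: -9/971 ≈ -0.0092688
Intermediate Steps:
w = 2
u = 0 (u = -15*0 = 0)
h(I) = -I²/2
O(N, q) = 9 (O(N, q) = (2*(-½*3²))*(-1) = (2*(-½*9))*(-1) = (2*(-9/2))*(-1) = -9*(-1) = 9)
O(u, -18)/(-971) = 9/(-971) = 9*(-1/971) = -9/971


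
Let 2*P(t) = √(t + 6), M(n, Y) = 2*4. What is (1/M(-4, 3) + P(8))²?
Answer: 225/64 + √14/8 ≈ 3.9833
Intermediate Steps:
M(n, Y) = 8
P(t) = √(6 + t)/2 (P(t) = √(t + 6)/2 = √(6 + t)/2)
(1/M(-4, 3) + P(8))² = (1/8 + √(6 + 8)/2)² = (⅛ + √14/2)²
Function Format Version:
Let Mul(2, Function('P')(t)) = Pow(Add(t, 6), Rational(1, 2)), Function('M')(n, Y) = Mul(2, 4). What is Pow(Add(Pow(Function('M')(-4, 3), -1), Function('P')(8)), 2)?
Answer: Add(Rational(225, 64), Mul(Rational(1, 8), Pow(14, Rational(1, 2)))) ≈ 3.9833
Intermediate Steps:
Function('M')(n, Y) = 8
Function('P')(t) = Mul(Rational(1, 2), Pow(Add(6, t), Rational(1, 2))) (Function('P')(t) = Mul(Rational(1, 2), Pow(Add(t, 6), Rational(1, 2))) = Mul(Rational(1, 2), Pow(Add(6, t), Rational(1, 2))))
Pow(Add(Pow(Function('M')(-4, 3), -1), Function('P')(8)), 2) = Pow(Add(Pow(8, -1), Mul(Rational(1, 2), Pow(Add(6, 8), Rational(1, 2)))), 2) = Pow(Add(Rational(1, 8), Mul(Rational(1, 2), Pow(14, Rational(1, 2)))), 2)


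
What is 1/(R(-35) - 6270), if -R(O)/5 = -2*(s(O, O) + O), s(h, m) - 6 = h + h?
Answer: -1/7260 ≈ -0.00013774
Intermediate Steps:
s(h, m) = 6 + 2*h (s(h, m) = 6 + (h + h) = 6 + 2*h)
R(O) = 60 + 30*O (R(O) = -(-10)*((6 + 2*O) + O) = -(-10)*(6 + 3*O) = -5*(-12 - 6*O) = 60 + 30*O)
1/(R(-35) - 6270) = 1/((60 + 30*(-35)) - 6270) = 1/((60 - 1050) - 6270) = 1/(-990 - 6270) = 1/(-7260) = -1/7260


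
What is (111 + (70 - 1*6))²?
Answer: 30625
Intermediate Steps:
(111 + (70 - 1*6))² = (111 + (70 - 6))² = (111 + 64)² = 175² = 30625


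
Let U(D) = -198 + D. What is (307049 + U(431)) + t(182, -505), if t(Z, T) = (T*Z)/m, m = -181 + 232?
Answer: 15579472/51 ≈ 3.0548e+5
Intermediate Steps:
m = 51
t(Z, T) = T*Z/51 (t(Z, T) = (T*Z)/51 = (T*Z)*(1/51) = T*Z/51)
(307049 + U(431)) + t(182, -505) = (307049 + (-198 + 431)) + (1/51)*(-505)*182 = (307049 + 233) - 91910/51 = 307282 - 91910/51 = 15579472/51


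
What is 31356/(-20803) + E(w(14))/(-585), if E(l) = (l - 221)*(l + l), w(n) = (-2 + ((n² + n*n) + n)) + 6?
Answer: -72053160/270439 ≈ -266.43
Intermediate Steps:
w(n) = 4 + n + 2*n² (w(n) = (-2 + ((n² + n²) + n)) + 6 = (-2 + (2*n² + n)) + 6 = (-2 + (n + 2*n²)) + 6 = (-2 + n + 2*n²) + 6 = 4 + n + 2*n²)
E(l) = 2*l*(-221 + l) (E(l) = (-221 + l)*(2*l) = 2*l*(-221 + l))
31356/(-20803) + E(w(14))/(-585) = 31356/(-20803) + (2*(4 + 14 + 2*14²)*(-221 + (4 + 14 + 2*14²)))/(-585) = 31356*(-1/20803) + (2*(4 + 14 + 2*196)*(-221 + (4 + 14 + 2*196)))*(-1/585) = -31356/20803 + (2*(4 + 14 + 392)*(-221 + (4 + 14 + 392)))*(-1/585) = -31356/20803 + (2*410*(-221 + 410))*(-1/585) = -31356/20803 + (2*410*189)*(-1/585) = -31356/20803 + 154980*(-1/585) = -31356/20803 - 3444/13 = -72053160/270439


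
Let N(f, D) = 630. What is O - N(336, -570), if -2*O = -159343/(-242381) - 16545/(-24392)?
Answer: -7457215151621/11824314704 ≈ -630.67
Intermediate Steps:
O = -7896888101/11824314704 (O = -(-159343/(-242381) - 16545/(-24392))/2 = -(-159343*(-1/242381) - 16545*(-1/24392))/2 = -(159343/242381 + 16545/24392)/2 = -½*7896888101/5912157352 = -7896888101/11824314704 ≈ -0.66785)
O - N(336, -570) = -7896888101/11824314704 - 1*630 = -7896888101/11824314704 - 630 = -7457215151621/11824314704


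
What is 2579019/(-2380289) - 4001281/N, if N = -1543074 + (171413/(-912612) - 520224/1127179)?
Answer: 335505227347038617493927/222252558301133102138639 ≈ 1.5096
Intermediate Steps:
N = -1587325526908397567/1028677081548 (N = -1543074 + (171413*(-1/912612) - 520224*1/1127179) = -1543074 + (-171413/912612 - 520224/1127179) = -1543074 - 667975799015/1028677081548 = -1587325526908397567/1028677081548 ≈ -1.5431e+6)
2579019/(-2380289) - 4001281/N = 2579019/(-2380289) - 4001281/(-1587325526908397567/1028677081548) = 2579019*(-1/2380289) - 4001281*(-1028677081548/1587325526908397567) = -151707/140017 + 4116026061533462988/1587325526908397567 = 335505227347038617493927/222252558301133102138639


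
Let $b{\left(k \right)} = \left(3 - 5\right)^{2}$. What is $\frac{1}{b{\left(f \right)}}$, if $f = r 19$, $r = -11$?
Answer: $\frac{1}{4} \approx 0.25$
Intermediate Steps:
$f = -209$ ($f = \left(-11\right) 19 = -209$)
$b{\left(k \right)} = 4$ ($b{\left(k \right)} = \left(-2\right)^{2} = 4$)
$\frac{1}{b{\left(f \right)}} = \frac{1}{4}$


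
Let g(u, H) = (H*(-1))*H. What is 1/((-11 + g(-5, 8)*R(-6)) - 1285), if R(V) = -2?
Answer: -1/1168 ≈ -0.00085616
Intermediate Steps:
g(u, H) = -H² (g(u, H) = (-H)*H = -H²)
1/((-11 + g(-5, 8)*R(-6)) - 1285) = 1/((-11 - 1*8²*(-2)) - 1285) = 1/((-11 - 1*64*(-2)) - 1285) = 1/((-11 - 64*(-2)) - 1285) = 1/((-11 + 128) - 1285) = 1/(117 - 1285) = 1/(-1168) = -1/1168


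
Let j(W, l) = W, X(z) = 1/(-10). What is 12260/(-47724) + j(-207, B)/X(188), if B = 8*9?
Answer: 24694105/11931 ≈ 2069.7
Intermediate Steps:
B = 72
X(z) = -⅒
12260/(-47724) + j(-207, B)/X(188) = 12260/(-47724) - 207/(-⅒) = 12260*(-1/47724) - 207*(-10) = -3065/11931 + 2070 = 24694105/11931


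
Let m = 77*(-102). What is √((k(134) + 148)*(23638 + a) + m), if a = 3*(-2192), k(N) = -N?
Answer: √231014 ≈ 480.64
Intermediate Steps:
a = -6576
m = -7854
√((k(134) + 148)*(23638 + a) + m) = √((-1*134 + 148)*(23638 - 6576) - 7854) = √((-134 + 148)*17062 - 7854) = √(14*17062 - 7854) = √(238868 - 7854) = √231014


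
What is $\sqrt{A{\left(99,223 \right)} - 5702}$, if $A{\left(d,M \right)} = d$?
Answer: $i \sqrt{5603} \approx 74.853 i$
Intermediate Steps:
$\sqrt{A{\left(99,223 \right)} - 5702} = \sqrt{99 - 5702} = \sqrt{-5603} = i \sqrt{5603}$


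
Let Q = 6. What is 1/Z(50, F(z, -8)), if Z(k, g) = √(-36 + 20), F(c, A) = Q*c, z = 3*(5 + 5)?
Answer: -I/4 ≈ -0.25*I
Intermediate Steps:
z = 30 (z = 3*10 = 30)
F(c, A) = 6*c
Z(k, g) = 4*I (Z(k, g) = √(-16) = 4*I)
1/Z(50, F(z, -8)) = 1/(4*I) = -I/4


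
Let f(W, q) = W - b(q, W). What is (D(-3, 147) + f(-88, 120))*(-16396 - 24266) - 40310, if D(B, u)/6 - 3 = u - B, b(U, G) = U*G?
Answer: -463180490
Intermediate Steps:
b(U, G) = G*U
f(W, q) = W - W*q
D(B, u) = 18 - 6*B + 6*u (D(B, u) = 18 + 6*(u - B) = 18 + (-6*B + 6*u) = 18 - 6*B + 6*u)
(D(-3, 147) + f(-88, 120))*(-16396 - 24266) - 40310 = ((18 - 6*(-3) + 6*147) - 88*(1 - 1*120))*(-16396 - 24266) - 40310 = ((18 + 18 + 882) - 88*(1 - 120))*(-40662) - 40310 = (918 - 88*(-119))*(-40662) - 40310 = (918 + 10472)*(-40662) - 40310 = 11390*(-40662) - 40310 = -463140180 - 40310 = -463180490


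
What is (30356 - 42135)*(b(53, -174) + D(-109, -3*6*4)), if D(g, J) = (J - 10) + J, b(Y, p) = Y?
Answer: 1189679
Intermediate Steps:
D(g, J) = -10 + 2*J (D(g, J) = (-10 + J) + J = -10 + 2*J)
(30356 - 42135)*(b(53, -174) + D(-109, -3*6*4)) = (30356 - 42135)*(53 + (-10 + 2*(-3*6*4))) = -11779*(53 + (-10 + 2*(-18*4))) = -11779*(53 + (-10 + 2*(-72))) = -11779*(53 + (-10 - 144)) = -11779*(53 - 154) = -11779*(-101) = 1189679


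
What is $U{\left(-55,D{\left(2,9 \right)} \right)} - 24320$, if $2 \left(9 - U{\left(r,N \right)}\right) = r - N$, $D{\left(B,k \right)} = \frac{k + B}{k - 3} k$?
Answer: $- \frac{97101}{4} \approx -24275.0$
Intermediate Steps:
$D{\left(B,k \right)} = \frac{k \left(B + k\right)}{-3 + k}$ ($D{\left(B,k \right)} = \frac{B + k}{-3 + k} k = \frac{k \left(B + k\right)}{-3 + k}$)
$U{\left(r,N \right)} = 9 + \frac{N}{2} - \frac{r}{2}$ ($U{\left(r,N \right)} = 9 - \frac{r - N}{2} = 9 + \left(\frac{N}{2} - \frac{r}{2}\right) = 9 + \frac{N}{2} - \frac{r}{2}$)
$U{\left(-55,D{\left(2,9 \right)} \right)} - 24320 = \left(9 + \frac{9 \frac{1}{-3 + 9} \left(2 + 9\right)}{2} - - \frac{55}{2}\right) - 24320 = \left(9 + \frac{9 \cdot \frac{1}{6} \cdot 11}{2} + \frac{55}{2}\right) - 24320 = \left(9 + \frac{1}{2} \cdot \frac{33}{2} + \frac{55}{2}\right) - 24320 = \left(9 + \frac{33}{4} + \frac{55}{2}\right) - 24320 = \frac{179}{4} - 24320 = - \frac{97101}{4}$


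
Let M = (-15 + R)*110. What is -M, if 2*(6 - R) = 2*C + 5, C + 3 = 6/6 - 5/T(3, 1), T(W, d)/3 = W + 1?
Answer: 5995/6 ≈ 999.17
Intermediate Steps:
T(W, d) = 3 + 3*W (T(W, d) = 3*(W + 1) = 3*(1 + W) = 3 + 3*W)
C = -29/12 (C = -3 + (6/6 - 5/(3 + 3*3)) = -3 + (6*(1/6) - 5/(3 + 9)) = -3 + (1 - 5/12) = -3 + 7/12 = -29/12 ≈ -2.4167)
R = 71/12 (R = 6 - (2*(-29/12) + 5)/2 = 6 - (-29/6 + 5)/2 = 6 - 1/2*1/6 = 6 - 1/12 = 71/12 ≈ 5.9167)
M = -5995/6 (M = (-15 + 71/12)*110 = -109/12*110 = -5995/6 ≈ -999.17)
-M = -1*(-5995/6) = 5995/6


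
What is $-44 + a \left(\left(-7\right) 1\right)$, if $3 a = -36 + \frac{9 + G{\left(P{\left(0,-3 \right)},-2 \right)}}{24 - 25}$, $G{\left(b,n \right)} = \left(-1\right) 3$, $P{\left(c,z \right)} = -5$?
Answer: $54$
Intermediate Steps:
$G{\left(b,n \right)} = -3$
$a = -14$ ($a = \frac{-36 + \frac{9 - 3}{24 - 25}}{3} = \frac{-36 + \frac{6}{-1}}{3} = \frac{-36 + 6 \left(-1\right)}{3} = \frac{-36 - 6}{3} = \frac{1}{3} \left(-42\right) = -14$)
$-44 + a \left(\left(-7\right) 1\right) = -44 - 14 \left(\left(-7\right) 1\right) = -44 - -98 = -44 + 98 = 54$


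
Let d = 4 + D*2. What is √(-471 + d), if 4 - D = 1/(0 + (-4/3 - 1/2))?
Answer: I*√55407/11 ≈ 21.399*I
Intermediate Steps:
D = 50/11 (D = 4 - 1/(0 + (-4/3 - 1/2)) = 4 - 1/(0 + (-4*⅓ - 1*½)) = 4 - 1/(0 + (-4/3 - ½)) = 4 - 1/(0 - 11/6) = 4 - 1/(-11/6) = 4 - 1*(-6/11) = 4 + 6/11 = 50/11 ≈ 4.5455)
d = 144/11 (d = 4 + (50/11)*2 = 4 + 100/11 = 144/11 ≈ 13.091)
√(-471 + d) = √(-471 + 144/11) = √(-5037/11) = I*√55407/11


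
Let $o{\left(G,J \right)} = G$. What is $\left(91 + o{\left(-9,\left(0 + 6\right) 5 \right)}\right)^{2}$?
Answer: $6724$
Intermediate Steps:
$\left(91 + o{\left(-9,\left(0 + 6\right) 5 \right)}\right)^{2} = \left(91 - 9\right)^{2} = 82^{2} = 6724$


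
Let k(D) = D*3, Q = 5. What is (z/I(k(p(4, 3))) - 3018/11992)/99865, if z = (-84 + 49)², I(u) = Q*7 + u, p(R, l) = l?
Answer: 454919/1646673985 ≈ 0.00027627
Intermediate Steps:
k(D) = 3*D
I(u) = 35 + u (I(u) = 5*7 + u = 35 + u)
z = 1225 (z = (-35)² = 1225)
(z/I(k(p(4, 3))) - 3018/11992)/99865 = (1225/(35 + 3*3) - 3018/11992)/99865 = (1225/(35 + 9) - 3018*1/11992)*(1/99865) = (1225/44 - 1509/5996)*(1/99865) = (454919/16489)*(1/99865) = 454919/1646673985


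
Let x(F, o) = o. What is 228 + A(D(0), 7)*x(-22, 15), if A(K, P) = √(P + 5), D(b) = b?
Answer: 228 + 30*√3 ≈ 279.96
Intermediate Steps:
A(K, P) = √(5 + P)
228 + A(D(0), 7)*x(-22, 15) = 228 + √(5 + 7)*15 = 228 + √12*15 = 228 + (2*√3)*15 = 228 + 30*√3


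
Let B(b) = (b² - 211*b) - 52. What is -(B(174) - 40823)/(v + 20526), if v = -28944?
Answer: -15771/2806 ≈ -5.6205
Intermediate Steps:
B(b) = -52 + b² - 211*b
-(B(174) - 40823)/(v + 20526) = -((-52 + 174² - 211*174) - 40823)/(-28944 + 20526) = -((-52 + 30276 - 36714) - 40823)/(-8418) = -(-6490 - 40823)*(-1)/8418 = -(-47313)*(-1)/8418 = -1*15771/2806 = -15771/2806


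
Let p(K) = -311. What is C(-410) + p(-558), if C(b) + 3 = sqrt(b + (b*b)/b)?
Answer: -314 + 2*I*sqrt(205) ≈ -314.0 + 28.636*I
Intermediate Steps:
C(b) = -3 + sqrt(2)*sqrt(b) (C(b) = -3 + sqrt(b + (b*b)/b) = -3 + sqrt(b + b**2/b) = -3 + sqrt(b + b) = -3 + sqrt(2*b) = -3 + sqrt(2)*sqrt(b))
C(-410) + p(-558) = (-3 + sqrt(2)*sqrt(-410)) - 311 = (-3 + sqrt(2)*(I*sqrt(410))) - 311 = (-3 + 2*I*sqrt(205)) - 311 = -314 + 2*I*sqrt(205)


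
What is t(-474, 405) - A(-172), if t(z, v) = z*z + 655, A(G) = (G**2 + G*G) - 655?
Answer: 166818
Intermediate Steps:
A(G) = -655 + 2*G**2 (A(G) = (G**2 + G**2) - 655 = 2*G**2 - 655 = -655 + 2*G**2)
t(z, v) = 655 + z**2 (t(z, v) = z**2 + 655 = 655 + z**2)
t(-474, 405) - A(-172) = (655 + (-474)**2) - (-655 + 2*(-172)**2) = (655 + 224676) - (-655 + 2*29584) = 225331 - (-655 + 59168) = 225331 - 1*58513 = 225331 - 58513 = 166818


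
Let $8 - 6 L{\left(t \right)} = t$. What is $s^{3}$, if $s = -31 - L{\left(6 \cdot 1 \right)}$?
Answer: $- \frac{830584}{27} \approx -30762.0$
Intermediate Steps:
$L{\left(t \right)} = \frac{4}{3} - \frac{t}{6}$
$s = - \frac{94}{3}$ ($s = -31 - \left(\frac{4}{3} - \frac{6 \cdot 1}{6}\right) = -31 - \left(\frac{4}{3} - 1\right) = -31 - \frac{1}{3} = - \frac{94}{3} \approx -31.333$)
$s^{3} = \left(- \frac{94}{3}\right)^{3} = - \frac{830584}{27}$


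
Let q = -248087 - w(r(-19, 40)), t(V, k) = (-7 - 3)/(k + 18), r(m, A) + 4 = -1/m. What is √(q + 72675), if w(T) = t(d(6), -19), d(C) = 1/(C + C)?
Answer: 13*I*√1038 ≈ 418.83*I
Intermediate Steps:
r(m, A) = -4 - 1/m
d(C) = 1/(2*C)
t(V, k) = -10/(18 + k)
w(T) = 10 (w(T) = -10/(18 - 19) = -10/(-1) = -10*(-1) = 10)
q = -248097 (q = -248087 - 1*10 = -248087 - 10 = -248097)
√(q + 72675) = √(-248097 + 72675) = √(-175422) = 13*I*√1038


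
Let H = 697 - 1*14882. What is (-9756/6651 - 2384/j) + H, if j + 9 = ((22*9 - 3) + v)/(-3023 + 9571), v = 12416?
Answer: -474083944231/34231219 ≈ -13849.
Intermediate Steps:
H = -14185 (H = 697 - 14882 = -14185)
j = -46321/6548 (j = -9 + ((22*9 - 3) + 12416)/(-3023 + 9571) = -9 + ((198 - 3) + 12416)/6548 = -9 + (195 + 12416)*(1/6548) = -9 + 12611*(1/6548) = -9 + 12611/6548 = -46321/6548 ≈ -7.0741)
(-9756/6651 - 2384/j) + H = (-9756/6651 - 2384/(-46321/6548)) - 14185 = (-9756*1/6651 - 2384*(-6548/46321)) - 14185 = (-1084/739 + 15610432/46321) - 14185 = 11485897284/34231219 - 14185 = -474083944231/34231219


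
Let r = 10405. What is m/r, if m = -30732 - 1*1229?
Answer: -31961/10405 ≈ -3.0717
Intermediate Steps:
m = -31961 (m = -30732 - 1229 = -31961)
m/r = -31961/10405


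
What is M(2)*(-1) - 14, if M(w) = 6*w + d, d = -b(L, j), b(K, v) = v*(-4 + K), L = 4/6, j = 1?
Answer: -88/3 ≈ -29.333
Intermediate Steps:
L = ⅔ (L = 4*(⅙) = ⅔ ≈ 0.66667)
d = 10/3 (d = -(-4 + ⅔) = -(-10)/3 = -1*(-10/3) = 10/3 ≈ 3.3333)
M(w) = 10/3 + 6*w (M(w) = 6*w + 10/3 = 10/3 + 6*w)
M(2)*(-1) - 14 = (10/3 + 6*2)*(-1) - 14 = (10/3 + 12)*(-1) - 14 = (46/3)*(-1) - 14 = -46/3 - 14 = -88/3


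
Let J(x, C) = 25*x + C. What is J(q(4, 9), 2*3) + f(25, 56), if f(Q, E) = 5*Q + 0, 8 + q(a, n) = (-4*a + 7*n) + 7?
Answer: 1281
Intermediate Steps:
q(a, n) = -1 - 4*a + 7*n (q(a, n) = -8 + ((-4*a + 7*n) + 7) = -8 + (7 - 4*a + 7*n) = -1 - 4*a + 7*n)
J(x, C) = C + 25*x
f(Q, E) = 5*Q
J(q(4, 9), 2*3) + f(25, 56) = (2*3 + 25*(-1 - 4*4 + 7*9)) + 5*25 = (6 + 25*(-1 - 16 + 63)) + 125 = (6 + 25*46) + 125 = (6 + 1150) + 125 = 1156 + 125 = 1281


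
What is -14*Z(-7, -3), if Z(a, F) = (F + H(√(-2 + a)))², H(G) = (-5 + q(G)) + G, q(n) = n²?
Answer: -3920 + 1428*I ≈ -3920.0 + 1428.0*I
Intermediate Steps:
H(G) = -5 + G + G² (H(G) = (-5 + G²) + G = -5 + G + G²)
Z(a, F) = (-7 + F + a + √(-2 + a))² (Z(a, F) = (F + (-5 + √(-2 + a) + (√(-2 + a))²))² = (F + (-5 + √(-2 + a) + (-2 + a)))² = (F + (-7 + a + √(-2 + a)))² = (-7 + F + a + √(-2 + a))²)
-14*Z(-7, -3) = -14*(-7 - 3 - 7 + √(-2 - 7))² = -14*(-7 - 3 - 7 + √(-9))² = -14*(-7 - 3 - 7 + 3*I)² = -14*(-17 + 3*I)²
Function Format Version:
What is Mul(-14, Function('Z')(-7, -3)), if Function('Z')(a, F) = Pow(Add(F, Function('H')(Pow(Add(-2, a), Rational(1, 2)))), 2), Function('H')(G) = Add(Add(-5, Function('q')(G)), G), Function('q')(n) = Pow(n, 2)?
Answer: Add(-3920, Mul(1428, I)) ≈ Add(-3920.0, Mul(1428.0, I))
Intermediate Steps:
Function('H')(G) = Add(-5, G, Pow(G, 2)) (Function('H')(G) = Add(Add(-5, Pow(G, 2)), G) = Add(-5, G, Pow(G, 2)))
Function('Z')(a, F) = Pow(Add(-7, F, a, Pow(Add(-2, a), Rational(1, 2))), 2) (Function('Z')(a, F) = Pow(Add(F, Add(-5, Pow(Add(-2, a), Rational(1, 2)), Pow(Pow(Add(-2, a), Rational(1, 2)), 2))), 2) = Pow(Add(F, Add(-5, Pow(Add(-2, a), Rational(1, 2)), Add(-2, a))), 2) = Pow(Add(F, Add(-7, a, Pow(Add(-2, a), Rational(1, 2)))), 2) = Pow(Add(-7, F, a, Pow(Add(-2, a), Rational(1, 2))), 2))
Mul(-14, Function('Z')(-7, -3)) = Mul(-14, Pow(Add(-7, -3, -7, Pow(Add(-2, -7), Rational(1, 2))), 2)) = Mul(-14, Pow(Add(-7, -3, -7, Pow(-9, Rational(1, 2))), 2)) = Mul(-14, Pow(Add(-7, -3, -7, Mul(3, I)), 2)) = Mul(-14, Pow(Add(-17, Mul(3, I)), 2))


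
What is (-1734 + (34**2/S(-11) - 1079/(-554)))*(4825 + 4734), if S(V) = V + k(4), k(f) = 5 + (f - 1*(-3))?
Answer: -3050592347/554 ≈ -5.5065e+6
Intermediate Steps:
k(f) = 8 + f (k(f) = 5 + (f + 3) = 5 + (3 + f) = 8 + f)
S(V) = 12 + V (S(V) = V + (8 + 4) = V + 12 = 12 + V)
(-1734 + (34**2/S(-11) - 1079/(-554)))*(4825 + 4734) = (-1734 + (34**2/(12 - 11) - 1079/(-554)))*(4825 + 4734) = (-1734 + (1156/1 - 1079*(-1/554)))*9559 = (-1734 + (1156*1 + 1079/554))*9559 = (-1734 + (1156 + 1079/554))*9559 = (-1734 + 641503/554)*9559 = -319133/554*9559 = -3050592347/554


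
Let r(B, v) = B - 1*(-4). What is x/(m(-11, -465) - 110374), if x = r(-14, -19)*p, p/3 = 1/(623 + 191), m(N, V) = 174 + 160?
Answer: 1/2985752 ≈ 3.3492e-7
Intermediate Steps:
r(B, v) = 4 + B (r(B, v) = B + 4 = 4 + B)
m(N, V) = 334
p = 3/814 (p = 3/(623 + 191) = 3/814 ≈ 0.0036855)
x = -15/407 (x = (4 - 14)*(3/814) = -10*3/814 = -15/407 ≈ -0.036855)
x/(m(-11, -465) - 110374) = -15/(407*(334 - 110374)) = -15/407/(-110040) = -15/407*(-1/110040) = 1/2985752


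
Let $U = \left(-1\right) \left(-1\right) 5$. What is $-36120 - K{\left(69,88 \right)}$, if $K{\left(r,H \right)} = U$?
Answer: $-36125$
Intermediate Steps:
$U = 5$ ($U = 1 \cdot 5 = 5$)
$K{\left(r,H \right)} = 5$
$-36120 - K{\left(69,88 \right)} = -36120 - 5 = -36125$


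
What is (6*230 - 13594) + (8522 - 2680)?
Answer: -6372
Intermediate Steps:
(6*230 - 13594) + (8522 - 2680) = (1380 - 13594) + 5842 = -12214 + 5842 = -6372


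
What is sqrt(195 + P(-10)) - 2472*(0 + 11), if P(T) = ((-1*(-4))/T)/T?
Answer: -27192 + 2*sqrt(1219)/5 ≈ -27178.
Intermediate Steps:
P(T) = 4/T**2 (P(T) = (4/T)/T = 4/T**2)
sqrt(195 + P(-10)) - 2472*(0 + 11) = sqrt(195 + 4/(-10)**2) - 2472*(0 + 11) = sqrt(195 + 4*(1/100)) - 2472*11 = sqrt(195 + 1/25) - 206*132 = sqrt(4876/25) - 27192 = 2*sqrt(1219)/5 - 27192 = -27192 + 2*sqrt(1219)/5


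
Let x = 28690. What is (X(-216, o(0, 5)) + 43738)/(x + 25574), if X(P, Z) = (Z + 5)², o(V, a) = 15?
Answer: 22069/27132 ≈ 0.81339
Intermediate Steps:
X(P, Z) = (5 + Z)²
(X(-216, o(0, 5)) + 43738)/(x + 25574) = ((5 + 15)² + 43738)/(28690 + 25574) = (20² + 43738)/54264 = (400 + 43738)*(1/54264) = 44138*(1/54264) = 22069/27132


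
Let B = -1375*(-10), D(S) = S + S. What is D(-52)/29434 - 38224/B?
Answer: -281628804/101179375 ≈ -2.7835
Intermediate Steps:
D(S) = 2*S
B = 13750
D(-52)/29434 - 38224/B = (2*(-52))/29434 - 38224/13750 = -104*1/29434 - 38224*1/13750 = -52/14717 - 19112/6875 = -281628804/101179375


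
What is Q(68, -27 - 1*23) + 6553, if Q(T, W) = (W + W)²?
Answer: 16553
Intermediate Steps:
Q(T, W) = 4*W² (Q(T, W) = (2*W)² = 4*W²)
Q(68, -27 - 1*23) + 6553 = 4*(-27 - 1*23)² + 6553 = 4*(-27 - 23)² + 6553 = 4*(-50)² + 6553 = 4*2500 + 6553 = 10000 + 6553 = 16553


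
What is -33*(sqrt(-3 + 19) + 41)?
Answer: -1485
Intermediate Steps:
-33*(sqrt(-3 + 19) + 41) = -33*(sqrt(16) + 41) = -33*(4 + 41) = -33*45 = -1485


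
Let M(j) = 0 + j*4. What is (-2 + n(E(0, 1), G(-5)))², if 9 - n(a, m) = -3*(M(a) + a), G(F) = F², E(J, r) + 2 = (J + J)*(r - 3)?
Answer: 529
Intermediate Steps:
M(j) = 4*j (M(j) = 0 + 4*j = 4*j)
E(J, r) = -2 + 2*J*(-3 + r) (E(J, r) = -2 + (J + J)*(r - 3) = -2 + (2*J)*(-3 + r) = -2 + 2*J*(-3 + r))
n(a, m) = 9 + 15*a (n(a, m) = 9 - (-3)*(4*a + a) = 9 - (-3)*5*a = 9 - (-15)*a = 9 + 15*a)
(-2 + n(E(0, 1), G(-5)))² = (-2 + (9 + 15*(-2 - 6*0 + 2*0*1)))² = (-2 + (9 + 15*(-2 + 0 + 0)))² = (-2 + (9 + 15*(-2)))² = (-2 + (9 - 30))² = (-2 - 21)² = (-23)² = 529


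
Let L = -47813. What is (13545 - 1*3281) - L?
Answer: 58077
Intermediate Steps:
(13545 - 1*3281) - L = (13545 - 1*3281) - 1*(-47813) = (13545 - 3281) + 47813 = 10264 + 47813 = 58077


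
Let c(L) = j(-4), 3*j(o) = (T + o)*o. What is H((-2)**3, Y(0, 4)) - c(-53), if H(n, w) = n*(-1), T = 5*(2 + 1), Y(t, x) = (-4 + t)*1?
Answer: 68/3 ≈ 22.667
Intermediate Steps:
Y(t, x) = -4 + t
T = 15 (T = 5*3 = 15)
H(n, w) = -n
j(o) = o*(15 + o)/3 (j(o) = ((15 + o)*o)/3 = (o*(15 + o))/3 = o*(15 + o)/3)
c(L) = -44/3 (c(L) = (1/3)*(-4)*(15 - 4) = (1/3)*(-4)*11 = -44/3)
H((-2)**3, Y(0, 4)) - c(-53) = -1*(-2)**3 - 1*(-44/3) = -1*(-8) + 44/3 = 8 + 44/3 = 68/3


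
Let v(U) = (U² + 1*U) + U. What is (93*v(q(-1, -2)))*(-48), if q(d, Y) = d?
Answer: 4464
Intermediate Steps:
v(U) = U² + 2*U (v(U) = (U² + U) + U = (U + U²) + U = U² + 2*U)
(93*v(q(-1, -2)))*(-48) = (93*(-(2 - 1)))*(-48) = (93*(-1*1))*(-48) = (93*(-1))*(-48) = -93*(-48) = 4464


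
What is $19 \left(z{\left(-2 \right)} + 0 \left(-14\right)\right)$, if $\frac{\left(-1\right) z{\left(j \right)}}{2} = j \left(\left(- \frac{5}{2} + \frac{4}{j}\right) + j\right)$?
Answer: $-494$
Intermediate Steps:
$z{\left(j \right)} = - 2 j \left(- \frac{5}{2} + j + \frac{4}{j}\right)$ ($z{\left(j \right)} = - 2 j \left(\left(- \frac{5}{2} + \frac{4}{j}\right) + j\right) = - 2 j \left(- \frac{5}{2} + j + \frac{4}{j}\right)$)
$19 \left(z{\left(-2 \right)} + 0 \left(-14\right)\right) = 19 \left(\left(-8 - 2 \left(-2\right)^{2} + 5 \left(-2\right)\right) + 0 \left(-14\right)\right) = 19 \left(\left(-8 - 8 - 10\right) + 0\right) = 19 \left(-26 + 0\right) = 19 \left(-26\right) = -494$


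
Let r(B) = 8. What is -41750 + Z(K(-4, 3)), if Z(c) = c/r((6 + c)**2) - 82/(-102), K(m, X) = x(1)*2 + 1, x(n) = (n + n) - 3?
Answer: -17033723/408 ≈ -41749.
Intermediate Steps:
x(n) = -3 + 2*n (x(n) = 2*n - 3 = -3 + 2*n)
K(m, X) = -1 (K(m, X) = (-3 + 2*1)*2 + 1 = (-3 + 2)*2 + 1 = -1*2 + 1 = -2 + 1 = -1)
Z(c) = 41/51 + c/8 (Z(c) = c/8 - 82/(-102) = c*(1/8) - 82*(-1/102) = c/8 + 41/51 = 41/51 + c/8)
-41750 + Z(K(-4, 3)) = -41750 + (41/51 + (1/8)*(-1)) = -41750 + (41/51 - 1/8) = -41750 + 277/408 = -17033723/408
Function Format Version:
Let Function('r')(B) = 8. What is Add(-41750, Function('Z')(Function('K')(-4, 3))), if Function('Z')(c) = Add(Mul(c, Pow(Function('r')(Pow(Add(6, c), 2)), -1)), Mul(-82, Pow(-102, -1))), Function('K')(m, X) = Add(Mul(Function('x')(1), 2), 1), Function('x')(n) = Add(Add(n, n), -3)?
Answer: Rational(-17033723, 408) ≈ -41749.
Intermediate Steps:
Function('x')(n) = Add(-3, Mul(2, n)) (Function('x')(n) = Add(Mul(2, n), -3) = Add(-3, Mul(2, n)))
Function('K')(m, X) = -1 (Function('K')(m, X) = Add(Mul(Add(-3, Mul(2, 1)), 2), 1) = Add(Mul(Add(-3, 2), 2), 1) = Add(Mul(-1, 2), 1) = Add(-2, 1) = -1)
Function('Z')(c) = Add(Rational(41, 51), Mul(Rational(1, 8), c)) (Function('Z')(c) = Add(Mul(c, Pow(8, -1)), Mul(-82, Pow(-102, -1))) = Add(Mul(c, Rational(1, 8)), Mul(-82, Rational(-1, 102))) = Add(Mul(Rational(1, 8), c), Rational(41, 51)) = Add(Rational(41, 51), Mul(Rational(1, 8), c)))
Add(-41750, Function('Z')(Function('K')(-4, 3))) = Add(-41750, Add(Rational(41, 51), Mul(Rational(1, 8), -1))) = Add(-41750, Add(Rational(41, 51), Rational(-1, 8))) = Add(-41750, Rational(277, 408)) = Rational(-17033723, 408)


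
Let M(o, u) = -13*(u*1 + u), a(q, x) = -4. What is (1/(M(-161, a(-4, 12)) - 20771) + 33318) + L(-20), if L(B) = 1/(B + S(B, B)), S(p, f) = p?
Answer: 27543303533/826680 ≈ 33318.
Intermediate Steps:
M(o, u) = -26*u (M(o, u) = -13*(u + u) = -26*u)
L(B) = 1/(2*B) (L(B) = 1/(B + B) = 1/(2*B))
(1/(M(-161, a(-4, 12)) - 20771) + 33318) + L(-20) = (1/(-26*(-4) - 20771) + 33318) + (½)/(-20) = (1/(104 - 20771) + 33318) + (½)*(-1/20) = (1/(-20667) + 33318) - 1/40 = (-1/20667 + 33318) - 1/40 = 688583105/20667 - 1/40 = 27543303533/826680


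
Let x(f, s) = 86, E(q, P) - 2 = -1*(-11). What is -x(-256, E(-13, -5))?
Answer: -86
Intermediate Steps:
E(q, P) = 13 (E(q, P) = 2 - 1*(-11) = 2 + 11 = 13)
-x(-256, E(-13, -5)) = -1*86 = -86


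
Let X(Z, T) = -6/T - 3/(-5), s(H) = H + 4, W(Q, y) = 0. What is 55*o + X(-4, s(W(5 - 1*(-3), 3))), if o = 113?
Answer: 62141/10 ≈ 6214.1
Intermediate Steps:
s(H) = 4 + H
X(Z, T) = 3/5 - 6/T (X(Z, T) = -6/T - 3*(-1/5) = -6/T + 3/5 = 3/5 - 6/T)
55*o + X(-4, s(W(5 - 1*(-3), 3))) = 55*113 + (3/5 - 6/(4 + 0)) = 6215 + (3/5 - 6/4) = 6215 + (3/5 - 6*1/4) = 6215 + (3/5 - 3/2) = 6215 - 9/10 = 62141/10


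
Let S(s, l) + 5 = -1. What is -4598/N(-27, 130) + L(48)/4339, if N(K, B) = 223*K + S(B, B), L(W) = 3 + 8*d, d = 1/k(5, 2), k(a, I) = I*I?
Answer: 19980857/26151153 ≈ 0.76405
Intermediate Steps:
S(s, l) = -6 (S(s, l) = -5 - 1 = -6)
k(a, I) = I²
d = ¼ (d = 1/(2²) = 1/4 = ¼ ≈ 0.25000)
L(W) = 5 (L(W) = 3 + 8*(¼) = 3 + 2 = 5)
N(K, B) = -6 + 223*K (N(K, B) = 223*K - 6 = -6 + 223*K)
-4598/N(-27, 130) + L(48)/4339 = -4598/(-6 + 223*(-27)) + 5/4339 = -4598/(-6 - 6021) + 5*(1/4339) = -4598/(-6027) + 5/4339 = -4598*(-1/6027) + 5/4339 = 4598/6027 + 5/4339 = 19980857/26151153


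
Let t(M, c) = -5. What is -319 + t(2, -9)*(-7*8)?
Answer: -39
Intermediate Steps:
-319 + t(2, -9)*(-7*8) = -319 - (-35)*8 = -319 - 5*(-56) = -319 + 280 = -39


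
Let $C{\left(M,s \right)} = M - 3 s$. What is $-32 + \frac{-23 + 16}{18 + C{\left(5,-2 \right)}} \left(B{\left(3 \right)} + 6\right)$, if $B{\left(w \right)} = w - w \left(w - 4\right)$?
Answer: $- \frac{1012}{29} \approx -34.897$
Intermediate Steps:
$B{\left(w \right)} = w - w \left(-4 + w\right)$
$-32 + \frac{-23 + 16}{18 + C{\left(5,-2 \right)}} \left(B{\left(3 \right)} + 6\right) = -32 + \frac{-23 + 16}{18 + \left(5 - -6\right)} \left(3 \left(5 - 3\right) + 6\right) = -32 + - \frac{7}{18 + \left(5 + 6\right)} \left(3 \left(5 - 3\right) + 6\right) = -32 + - \frac{7}{18 + 11} \left(3 \cdot 2 + 6\right) = -32 + - \frac{7}{29} \left(6 + 6\right) = -32 + \left(-7\right) \frac{1}{29} \cdot 12 = -32 - \frac{84}{29} = - \frac{1012}{29}$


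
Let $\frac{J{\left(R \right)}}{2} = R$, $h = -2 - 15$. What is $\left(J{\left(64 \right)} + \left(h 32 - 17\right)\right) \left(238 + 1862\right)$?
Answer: $-909300$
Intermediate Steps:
$h = -17$
$J{\left(R \right)} = 2 R$
$\left(J{\left(64 \right)} + \left(h 32 - 17\right)\right) \left(238 + 1862\right) = \left(2 \cdot 64 - 561\right) \left(238 + 1862\right) = \left(128 - 561\right) 2100 = \left(-433\right) 2100 = -909300$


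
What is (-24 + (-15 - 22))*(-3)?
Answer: 183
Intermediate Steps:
(-24 + (-15 - 22))*(-3) = (-24 - 37)*(-3) = -61*(-3) = 183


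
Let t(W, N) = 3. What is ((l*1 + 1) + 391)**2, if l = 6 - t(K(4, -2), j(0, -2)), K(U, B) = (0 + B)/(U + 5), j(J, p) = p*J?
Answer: 156025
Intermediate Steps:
j(J, p) = J*p
K(U, B) = B/(5 + U)
l = 3 (l = 6 - 1*3 = 6 - 3 = 3)
((l*1 + 1) + 391)**2 = ((3*1 + 1) + 391)**2 = ((3 + 1) + 391)**2 = (4 + 391)**2 = 395**2 = 156025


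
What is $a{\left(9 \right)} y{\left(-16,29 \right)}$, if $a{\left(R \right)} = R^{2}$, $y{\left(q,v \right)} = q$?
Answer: $-1296$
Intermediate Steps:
$a{\left(9 \right)} y{\left(-16,29 \right)} = 9^{2} \left(-16\right) = 81 \left(-16\right) = -1296$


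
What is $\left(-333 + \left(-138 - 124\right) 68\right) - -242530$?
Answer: $224381$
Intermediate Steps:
$\left(-333 + \left(-138 - 124\right) 68\right) - -242530 = \left(-333 + \left(-138 - 124\right) 68\right) + 242530 = \left(-333 - 17816\right) + 242530 = -18149 + 242530 = 224381$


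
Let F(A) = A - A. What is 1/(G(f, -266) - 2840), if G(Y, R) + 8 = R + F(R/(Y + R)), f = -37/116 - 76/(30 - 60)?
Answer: -1/3114 ≈ -0.00032113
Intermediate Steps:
f = 3853/1740 (f = -37*1/116 - 76/(-30) = -37/116 - 76*(-1/30) = -37/116 + 38/15 = 3853/1740 ≈ 2.2144)
F(A) = 0
G(Y, R) = -8 + R (G(Y, R) = -8 + (R + 0) = -8 + R)
1/(G(f, -266) - 2840) = 1/((-8 - 266) - 2840) = 1/(-274 - 2840) = 1/(-3114) = -1/3114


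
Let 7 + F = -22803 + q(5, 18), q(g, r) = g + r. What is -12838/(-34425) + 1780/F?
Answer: 231263006/784442475 ≈ 0.29481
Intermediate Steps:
F = -22787 (F = -7 + (-22803 + (5 + 18)) = -7 + (-22803 + 23) = -7 - 22780 = -22787)
-12838/(-34425) + 1780/F = -12838/(-34425) + 1780/(-22787) = -12838*(-1/34425) + 1780*(-1/22787) = 12838/34425 - 1780/22787 = 231263006/784442475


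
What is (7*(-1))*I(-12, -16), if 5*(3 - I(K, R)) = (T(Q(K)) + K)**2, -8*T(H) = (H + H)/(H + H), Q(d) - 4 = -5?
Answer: 59143/320 ≈ 184.82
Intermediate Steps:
Q(d) = -1 (Q(d) = 4 - 5 = -1)
T(H) = -1/8 (T(H) = -(H + H)/(8*(H + H)) = -2*H/(8*(2*H)) = -2*H*1/(2*H)/8 = -1/8*1 = -1/8)
I(K, R) = 3 - (-1/8 + K)**2/5
(7*(-1))*I(-12, -16) = (7*(-1))*(3 - (-1 + 8*(-12))**2/320) = -7*(3 - (-1 - 96)**2/320) = -7*(3 - 1/320*(-97)**2) = -7*(3 - 1/320*9409) = -7*(3 - 9409/320) = -7*(-8449/320) = 59143/320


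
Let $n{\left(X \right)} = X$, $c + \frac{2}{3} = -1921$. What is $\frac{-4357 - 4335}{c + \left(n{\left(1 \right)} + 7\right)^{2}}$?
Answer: $\frac{26076}{5573} \approx 4.679$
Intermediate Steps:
$c = - \frac{5765}{3}$ ($c = - \frac{2}{3} - 1921 = - \frac{5765}{3} \approx -1921.7$)
$\frac{-4357 - 4335}{c + \left(n{\left(1 \right)} + 7\right)^{2}} = \frac{-4357 - 4335}{- \frac{5765}{3} + \left(1 + 7\right)^{2}} = - \frac{8692}{- \frac{5765}{3} + 8^{2}} = - \frac{8692}{- \frac{5765}{3} + 64} = - \frac{8692}{- \frac{5573}{3}} = \left(-8692\right) \left(- \frac{3}{5573}\right) = \frac{26076}{5573}$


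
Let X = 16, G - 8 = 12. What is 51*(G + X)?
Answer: 1836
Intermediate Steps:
G = 20 (G = 8 + 12 = 20)
51*(G + X) = 51*(20 + 16) = 51*36 = 1836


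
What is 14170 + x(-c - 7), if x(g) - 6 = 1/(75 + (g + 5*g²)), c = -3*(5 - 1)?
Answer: 2906081/205 ≈ 14176.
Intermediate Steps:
c = -12 (c = -3*4 = -12)
x(g) = 6 + 1/(75 + g + 5*g²) (x(g) = 6 + 1/(75 + (g + 5*g²)) = 6 + 1/(75 + g + 5*g²))
14170 + x(-c - 7) = 14170 + (451 + 6*(-1*(-12) - 7) + 30*(-1*(-12) - 7)²)/(75 + (-1*(-12) - 7) + 5*(-1*(-12) - 7)²) = 14170 + (451 + 6*(12 - 7) + 30*(12 - 7)²)/(75 + (12 - 7) + 5*(12 - 7)²) = 14170 + (451 + 6*5 + 30*5²)/(75 + 5 + 5*5²) = 14170 + (451 + 30 + 30*25)/(75 + 5 + 5*25) = 14170 + (451 + 30 + 750)/(75 + 5 + 125) = 14170 + 1231/205 = 2906081/205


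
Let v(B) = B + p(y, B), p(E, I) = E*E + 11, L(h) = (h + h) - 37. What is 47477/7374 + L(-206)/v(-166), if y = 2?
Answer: 10479953/1113474 ≈ 9.4119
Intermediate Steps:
L(h) = -37 + 2*h (L(h) = 2*h - 37 = -37 + 2*h)
p(E, I) = 11 + E² (p(E, I) = E² + 11 = 11 + E²)
v(B) = 15 + B (v(B) = B + (11 + 2²) = B + (11 + 4) = B + 15 = 15 + B)
47477/7374 + L(-206)/v(-166) = 47477/7374 + (-37 + 2*(-206))/(15 - 166) = 47477*(1/7374) + (-37 - 412)/(-151) = 47477/7374 - 449*(-1/151) = 47477/7374 + 449/151 = 10479953/1113474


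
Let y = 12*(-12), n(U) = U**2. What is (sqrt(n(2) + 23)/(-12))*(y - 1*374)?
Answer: 259*sqrt(3)/2 ≈ 224.30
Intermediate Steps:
y = -144
(sqrt(n(2) + 23)/(-12))*(y - 1*374) = (sqrt(2**2 + 23)/(-12))*(-144 - 1*374) = (sqrt(4 + 23)*(-1/12))*(-144 - 374) = (sqrt(27)*(-1/12))*(-518) = ((3*sqrt(3))*(-1/12))*(-518) = -sqrt(3)/4*(-518) = 259*sqrt(3)/2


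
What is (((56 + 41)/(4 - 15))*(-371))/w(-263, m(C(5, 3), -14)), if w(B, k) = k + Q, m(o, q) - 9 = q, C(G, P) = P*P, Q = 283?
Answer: 35987/3058 ≈ 11.768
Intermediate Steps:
C(G, P) = P²
m(o, q) = 9 + q
w(B, k) = 283 + k (w(B, k) = k + 283 = 283 + k)
(((56 + 41)/(4 - 15))*(-371))/w(-263, m(C(5, 3), -14)) = (((56 + 41)/(4 - 15))*(-371))/(283 + (9 - 14)) = ((97/(-11))*(-371))/(283 - 5) = ((97*(-1/11))*(-371))/278 = -97/11*(-371)*(1/278) = (35987/11)*(1/278) = 35987/3058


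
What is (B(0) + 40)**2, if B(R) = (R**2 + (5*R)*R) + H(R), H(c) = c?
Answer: 1600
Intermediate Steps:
B(R) = R + 6*R**2 (B(R) = (R**2 + (5*R)*R) + R = (R**2 + 5*R**2) + R = 6*R**2 + R = R + 6*R**2)
(B(0) + 40)**2 = (0*(1 + 6*0) + 40)**2 = (0*(1 + 0) + 40)**2 = (0*1 + 40)**2 = (0 + 40)**2 = 40**2 = 1600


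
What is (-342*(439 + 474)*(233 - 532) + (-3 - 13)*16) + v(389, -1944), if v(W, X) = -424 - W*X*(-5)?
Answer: 89579794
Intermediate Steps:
v(W, X) = -424 + 5*W*X (v(W, X) = -424 - (-5)*W*X = -424 + 5*W*X)
(-342*(439 + 474)*(233 - 532) + (-3 - 13)*16) + v(389, -1944) = (-342*(439 + 474)*(233 - 532) + (-3 - 13)*16) + (-424 + 5*389*(-1944)) = (-312246*(-299) - 16*16) + (-424 - 3781080) = (-342*(-272987) - 256) - 3781504 = (93361554 - 256) - 3781504 = 93361298 - 3781504 = 89579794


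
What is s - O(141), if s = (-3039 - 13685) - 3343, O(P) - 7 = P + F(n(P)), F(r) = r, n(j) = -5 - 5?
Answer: -20205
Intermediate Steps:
n(j) = -10
O(P) = -3 + P (O(P) = 7 + (P - 10) = 7 + (-10 + P) = -3 + P)
s = -20067 (s = -16724 - 3343 = -20067)
s - O(141) = -20067 - (-3 + 141) = -20067 - 1*138 = -20067 - 138 = -20205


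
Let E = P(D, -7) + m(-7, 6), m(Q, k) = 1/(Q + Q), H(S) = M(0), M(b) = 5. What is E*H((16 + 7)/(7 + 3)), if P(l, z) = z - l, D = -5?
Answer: -145/14 ≈ -10.357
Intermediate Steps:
H(S) = 5
m(Q, k) = 1/(2*Q)
E = -29/14 (E = (-7 - 1*(-5)) + (½)/(-7) = (-7 + 5) + (½)*(-⅐) = -2 - 1/14 = -29/14 ≈ -2.0714)
E*H((16 + 7)/(7 + 3)) = -29/14*5 = -145/14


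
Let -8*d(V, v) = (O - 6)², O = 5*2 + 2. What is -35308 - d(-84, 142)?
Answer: -70607/2 ≈ -35304.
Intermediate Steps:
O = 12 (O = 10 + 2 = 12)
d(V, v) = -9/2 (d(V, v) = -(12 - 6)²/8 = -⅛*6² = -⅛*36 = -9/2)
-35308 - d(-84, 142) = -35308 - 1*(-9/2) = -35308 + 9/2 = -70607/2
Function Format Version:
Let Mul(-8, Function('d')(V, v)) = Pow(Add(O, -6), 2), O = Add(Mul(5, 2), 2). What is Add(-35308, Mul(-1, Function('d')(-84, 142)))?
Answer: Rational(-70607, 2) ≈ -35304.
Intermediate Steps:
O = 12 (O = Add(10, 2) = 12)
Function('d')(V, v) = Rational(-9, 2) (Function('d')(V, v) = Mul(Rational(-1, 8), Pow(Add(12, -6), 2)) = Mul(Rational(-1, 8), Pow(6, 2)) = Mul(Rational(-1, 8), 36) = Rational(-9, 2))
Add(-35308, Mul(-1, Function('d')(-84, 142))) = Add(-35308, Mul(-1, Rational(-9, 2))) = Add(-35308, Rational(9, 2)) = Rational(-70607, 2)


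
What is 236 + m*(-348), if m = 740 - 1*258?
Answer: -167500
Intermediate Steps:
m = 482 (m = 740 - 258 = 482)
236 + m*(-348) = 236 + 482*(-348) = 236 - 167736 = -167500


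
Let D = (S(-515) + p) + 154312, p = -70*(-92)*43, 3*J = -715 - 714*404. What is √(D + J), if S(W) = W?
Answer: 2*√752235/3 ≈ 578.21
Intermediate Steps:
J = -289171/3 (J = (-715 - 714*404)/3 = (-715 - 288456)/3 = (⅓)*(-289171) = -289171/3 ≈ -96390.)
p = 276920 (p = 6440*43 = 276920)
D = 430717 (D = (-515 + 276920) + 154312 = 276405 + 154312 = 430717)
√(D + J) = √(430717 - 289171/3) = √(1002980/3) = 2*√752235/3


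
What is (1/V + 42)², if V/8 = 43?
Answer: 208773601/118336 ≈ 1764.2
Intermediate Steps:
V = 344 (V = 8*43 = 344)
(1/V + 42)² = (1/344 + 42)² = (14449/344)² = 208773601/118336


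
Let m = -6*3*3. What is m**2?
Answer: 2916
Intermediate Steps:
m = -54 (m = -18*3 = -54)
m**2 = (-54)**2 = 2916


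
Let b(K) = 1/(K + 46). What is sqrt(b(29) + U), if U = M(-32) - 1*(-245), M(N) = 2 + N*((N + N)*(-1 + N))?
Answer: I*sqrt(15150822)/15 ≈ 259.49*I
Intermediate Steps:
M(N) = 2 + 2*N**2*(-1 + N) (M(N) = 2 + N*((2*N)*(-1 + N)) = 2 + N*(2*N*(-1 + N)) = 2 + 2*N**2*(-1 + N))
b(K) = 1/(46 + K)
U = -67337 (U = (2 - 2*(-32)**2 + 2*(-32)**3) - 1*(-245) = (2 - 2*1024 + 2*(-32768)) + 245 = (2 - 2048 - 65536) + 245 = -67582 + 245 = -67337)
sqrt(b(29) + U) = sqrt(1/(46 + 29) - 67337) = sqrt(1/75 - 67337) = sqrt(-5050274/75) = I*sqrt(15150822)/15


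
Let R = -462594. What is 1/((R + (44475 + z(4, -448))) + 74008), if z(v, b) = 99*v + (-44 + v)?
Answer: -1/343755 ≈ -2.9090e-6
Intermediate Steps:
z(v, b) = -44 + 100*v
1/((R + (44475 + z(4, -448))) + 74008) = 1/((-462594 + (44475 + (-44 + 100*4))) + 74008) = 1/((-462594 + (44475 + (-44 + 400))) + 74008) = 1/((-462594 + (44475 + 356)) + 74008) = 1/((-462594 + 44831) + 74008) = 1/(-417763 + 74008) = 1/(-343755) = -1/343755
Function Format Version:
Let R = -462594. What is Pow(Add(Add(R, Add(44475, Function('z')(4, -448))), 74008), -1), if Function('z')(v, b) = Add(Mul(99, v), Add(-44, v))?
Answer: Rational(-1, 343755) ≈ -2.9090e-6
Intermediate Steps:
Function('z')(v, b) = Add(-44, Mul(100, v))
Pow(Add(Add(R, Add(44475, Function('z')(4, -448))), 74008), -1) = Pow(Add(Add(-462594, Add(44475, Add(-44, Mul(100, 4)))), 74008), -1) = Pow(Add(Add(-462594, Add(44475, Add(-44, 400))), 74008), -1) = Pow(Add(Add(-462594, Add(44475, 356)), 74008), -1) = Pow(Add(Add(-462594, 44831), 74008), -1) = Pow(Add(-417763, 74008), -1) = Pow(-343755, -1) = Rational(-1, 343755)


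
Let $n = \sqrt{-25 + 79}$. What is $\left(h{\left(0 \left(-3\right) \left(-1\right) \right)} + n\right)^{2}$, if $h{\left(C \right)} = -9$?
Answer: $135 - 54 \sqrt{6} \approx 2.7276$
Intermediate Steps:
$n = 3 \sqrt{6}$ ($n = \sqrt{54} = 3 \sqrt{6} \approx 7.3485$)
$\left(h{\left(0 \left(-3\right) \left(-1\right) \right)} + n\right)^{2} = \left(-9 + 3 \sqrt{6}\right)^{2}$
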